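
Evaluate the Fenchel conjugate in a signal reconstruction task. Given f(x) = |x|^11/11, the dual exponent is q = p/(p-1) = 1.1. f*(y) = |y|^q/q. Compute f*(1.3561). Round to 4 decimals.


The conjugate exponent q satisfies 1/p + 1/q = 1.
p = 11, so q = 11/(11 - 1) = 1.1
|y|^q = 1.3561^1.1 = 1.398
f*(1.3561) = 1.398 / 1.1 = 1.2709


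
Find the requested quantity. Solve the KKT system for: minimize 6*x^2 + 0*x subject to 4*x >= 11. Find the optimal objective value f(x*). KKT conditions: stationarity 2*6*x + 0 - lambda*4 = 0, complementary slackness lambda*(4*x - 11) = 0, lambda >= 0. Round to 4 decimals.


Step 1: Try lambda = 0 (constraint inactive).
x_unc = 0/(2*6) = 0.0
Check: 4*0.0 = 0.0 < 11 -- violated!
Step 2: Constraint must be active: 4*x = 11
x* = 11/4 = 2.75
lambda = (2*6*2.75 + 0)/4 = 8.25
Step 3: Compute optimal value.
f(x*) = 6*2.75^2 + 0*2.75 = 45.375


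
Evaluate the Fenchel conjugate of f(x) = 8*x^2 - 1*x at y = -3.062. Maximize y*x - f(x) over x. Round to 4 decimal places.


f*(y) = sup_x {y*x - a*x^2 - b*x} = sup_x {(y-b)*x - a*x^2}
FOC: (y - b) - 2a*x = 0 => x* = (y - b)/(2a)
x* = (-3.062 + 1)/(2*8) = -0.1289
f*(-3.062) = (y-b)^2/(4a) = (-3.062 + 1)^2/(4*8)
= 4.2518/32 = 0.1329


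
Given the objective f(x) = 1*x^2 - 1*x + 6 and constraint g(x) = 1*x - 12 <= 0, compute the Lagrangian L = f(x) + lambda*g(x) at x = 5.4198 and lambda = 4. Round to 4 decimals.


Step 1: Evaluate f(x).
f(5.4198) = 1*5.4198^2 - 1*5.4198 + 6 = 29.9544
Step 2: Evaluate g(x).
g(5.4198) = 1*5.4198 - 12 = -6.5802
Step 3: Compute Lagrangian.
L = 29.9544 + 4*-6.5802 = 3.6336


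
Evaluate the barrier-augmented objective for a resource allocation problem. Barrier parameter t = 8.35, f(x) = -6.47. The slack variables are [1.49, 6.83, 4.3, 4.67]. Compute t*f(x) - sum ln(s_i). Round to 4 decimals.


Step 1: Compute log-barrier.
ln values: [0.3988, 1.9213, 1.4586, 1.5412]
phi = -(0.3988 + 1.9213 + 1.4586 + 1.5412) = -5.3199
Step 2: Compute augmented objective.
t*f(x) = 8.35*-6.47 = -54.0245
Total = -54.0245 - 5.3199 = -59.3444


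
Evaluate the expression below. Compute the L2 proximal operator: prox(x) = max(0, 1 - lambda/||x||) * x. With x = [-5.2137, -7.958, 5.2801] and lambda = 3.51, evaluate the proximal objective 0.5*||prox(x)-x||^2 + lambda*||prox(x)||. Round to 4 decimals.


Step 1: Compute ||x||.
||x|| = 10.8808
Step 2: Compute scaling factor.
scale = max(0, 1 - 3.51/10.8808) = 0.6774
Step 3: prox(x) = [-3.5318, -5.3909, 3.5768]
||prox(x)|| = 7.3708
Step 4: Proximal objective.
0.5*||prox-x||^2 = 6.1601
lambda*||prox|| = 25.8715
Total = 32.0316


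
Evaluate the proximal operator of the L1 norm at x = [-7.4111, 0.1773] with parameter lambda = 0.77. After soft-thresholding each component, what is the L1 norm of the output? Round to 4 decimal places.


Soft-thresholding with lambda = 0.77:
prox(-7.4111) = sign(-7.4111)*max(|-7.4111| - 0.77, 0) = -6.6411
prox(0.1773) = sign(0.1773)*max(|0.1773| - 0.77, 0) = 0.0
prox(x) = [-6.6411, 0.0]
||prox(x)||_1 = 6.6411 + 0.0 = 6.6411


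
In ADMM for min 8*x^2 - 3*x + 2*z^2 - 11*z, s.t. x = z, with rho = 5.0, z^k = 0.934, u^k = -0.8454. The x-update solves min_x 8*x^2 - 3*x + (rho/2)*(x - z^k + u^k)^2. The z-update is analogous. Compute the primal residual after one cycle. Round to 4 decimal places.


ADMM iteration with rho = 5.0, z^k = 0.934, u^k = -0.8454
Step 1: x-update.
Minimize 8*x^2 - 3*x + (5.0/2)*(x - 0.934 - 0.8454)^2
FOC: (2*8 + 5.0)*x = 3 + 5.0*(0.934 + 0.8454)
x^{k+1} = 0.5665
Step 2: z-update.
Minimize 2*z^2 - 11*z + (5.0/2)*(0.5665 - z - 0.8454)^2
FOC: (2*2 + 5.0)*z = 11 + 5.0*(0.5665 - 0.8454)
z^{k+1} = 1.0673
Step 3: u-update.
u^{k+1} = -0.8454 + 0.5665 - 1.0673 = -1.3462
Step 4: Primal residual = |0.5665 - 1.0673| = 0.5008


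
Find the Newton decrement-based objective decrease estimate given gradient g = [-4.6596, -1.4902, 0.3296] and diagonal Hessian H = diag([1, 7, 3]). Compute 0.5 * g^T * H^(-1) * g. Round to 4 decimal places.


Step 1: H is diagonal, so H^(-1) * g = [-4.6596, -0.2129, 0.1099].
Step 2: g^T H^(-1) g = sum_i g_i^2 / H_ii
  = (-4.6596)^2/1 + (-1.4902)^2/7 + (0.3296)^2/3
  = 21.7119 + 0.3172 + 0.0362 = 22.0653
Step 3: Objective decrease = 0.5 * g^T H^(-1) g = 11.0327


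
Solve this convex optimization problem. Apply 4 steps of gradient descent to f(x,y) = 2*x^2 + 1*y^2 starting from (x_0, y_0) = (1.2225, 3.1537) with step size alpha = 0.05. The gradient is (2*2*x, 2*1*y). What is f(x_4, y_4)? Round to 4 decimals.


Gradient descent on f(x,y) = 2*x^2 + 1*y^2.
Starting point: (1.2225, 3.1537), alpha = 0.05
Step 1: grad_x = 2*2*1.2225 = 4.89, grad_y = 2*1*3.1537 = 6.3074
  x_1 = 1.2225 - 0.05*4.89 = 0.978
  y_1 = 3.1537 - 0.05*6.3074 = 2.8383
Step 2: grad_x = 2*2*0.978 = 3.912, grad_y = 2*1*2.8383 = 5.6767
  x_2 = 0.978 - 0.05*3.912 = 0.7824
  y_2 = 2.8383 - 0.05*5.6767 = 2.5545
Step 3: grad_x = 2*2*0.7824 = 3.1296, grad_y = 2*1*2.5545 = 5.109
  x_3 = 0.7824 - 0.05*3.1296 = 0.6259
  y_3 = 2.5545 - 0.05*5.109 = 2.299
Step 4: grad_x = 2*2*0.6259 = 2.5037, grad_y = 2*1*2.299 = 4.5981
  x_4 = 0.6259 - 0.05*2.5037 = 0.5007
  y_4 = 2.299 - 0.05*4.5981 = 2.0691
f(0.5007, 2.0691) = 2*0.5007^2 + 1*2.0691^2 = 4.7828


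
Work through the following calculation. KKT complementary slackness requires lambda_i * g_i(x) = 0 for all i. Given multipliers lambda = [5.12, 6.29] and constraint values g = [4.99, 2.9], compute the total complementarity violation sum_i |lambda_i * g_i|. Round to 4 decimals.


KKT complementary slackness check:
lambda_1 * g_1 = 5.12 * 4.99 = 25.5488
lambda_2 * g_2 = 6.29 * 2.9 = 18.241
Total violation = 25.5488 + 18.241 = 43.7898


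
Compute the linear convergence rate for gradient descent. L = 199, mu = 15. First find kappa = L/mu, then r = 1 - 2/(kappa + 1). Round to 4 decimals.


Step 1: Compute the condition number.
kappa = L/mu = 199/15 = 13.2667
Step 2: Compute the convergence rate.
r = 1 - 2/(kappa + 1) = 1 - 2*mu/(L + mu) = (L - mu)/(L + mu) = 184/214 = 0.8598


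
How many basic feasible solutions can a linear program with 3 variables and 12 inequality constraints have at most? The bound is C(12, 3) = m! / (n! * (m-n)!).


Each vertex corresponds to some choice of n active constraints out of m, so the number of vertices is at most C(m, n) = m! / (n!(m-n)!).
m = 12, n = 3
Numerator: 12 * 11 * 10
Denominator: 3! = 6
C(12, 3) = 220


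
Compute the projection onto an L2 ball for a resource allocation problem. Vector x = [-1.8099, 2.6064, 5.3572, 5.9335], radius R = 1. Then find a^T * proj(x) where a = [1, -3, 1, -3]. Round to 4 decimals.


Step 1: Compute ||x|| (intermediates to 6 decimals).
||x|| = sqrt((-1.8099)^2 + 2.6064^2 + 5.3572^2 + 5.9335^2) = 8.600876
Step 2: Project.
Since ||x|| > R, scale = R/||x|| = 1/8.600876 = 0.116267, proj(x) = scale * x
proj(x) = [-0.210432, 0.303038, 0.622866, 0.68987]
Step 3: Dot product.
a^T * proj(x) = 1*(-0.210432) - 3*0.303038 + 1*0.622866 - 3*0.68987 = -2.5663


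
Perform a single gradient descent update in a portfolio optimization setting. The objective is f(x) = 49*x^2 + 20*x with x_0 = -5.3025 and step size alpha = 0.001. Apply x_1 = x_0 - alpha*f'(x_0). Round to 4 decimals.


We compute the gradient at x_0 and apply the update.
f'(x) = 98*x + 20
f'(-5.3025) = 98*-5.3025 + 20 = -499.645
x_1 = -5.3025 - 0.001*-499.645 = -4.8029


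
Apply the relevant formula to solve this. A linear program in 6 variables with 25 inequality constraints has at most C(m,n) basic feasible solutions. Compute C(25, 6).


Each vertex corresponds to some choice of n active constraints out of m, so the number of vertices is at most C(m, n) = m! / (n!(m-n)!).
m = 25, n = 6
Numerator: 25 * 24 * 23 * 22 * 21 * 20
Denominator: 6! = 720
C(25, 6) = 177100


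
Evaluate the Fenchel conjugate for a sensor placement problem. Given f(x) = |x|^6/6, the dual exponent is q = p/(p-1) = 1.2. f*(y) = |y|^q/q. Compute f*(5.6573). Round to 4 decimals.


The conjugate exponent q satisfies 1/p + 1/q = 1.
p = 6, so q = 6/(6 - 1) = 1.2
|y|^q = 5.6573^1.2 = 8.0008
f*(5.6573) = 8.0008 / 1.2 = 6.6673


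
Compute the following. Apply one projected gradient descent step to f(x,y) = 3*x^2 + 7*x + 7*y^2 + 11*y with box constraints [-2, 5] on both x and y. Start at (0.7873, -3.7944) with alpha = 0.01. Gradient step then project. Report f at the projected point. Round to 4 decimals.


Step 1: Compute gradient at (0.7873, -3.7944).
grad_x = 2*3*0.7873 + 7 = 11.7238
grad_y = 2*7*-3.7944 + 11 = -42.1216
Step 2: Gradient step.
x_raw = 0.7873 - 0.01*11.7238 = 0.6701
y_raw = -3.7944 - 0.01*-42.1216 = -3.3732
Step 3: Project onto [-2, 5].
x_proj = clip(0.6701) = 0.6701
y_proj = clip(-3.3732) = -2.0
Step 4: Evaluate f.
f(0.6701, -2.0) = 12.0374


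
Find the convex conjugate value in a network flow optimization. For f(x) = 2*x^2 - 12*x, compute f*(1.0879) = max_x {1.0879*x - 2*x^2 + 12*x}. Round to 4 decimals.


f*(y) = sup_x {y*x - a*x^2 - b*x} = sup_x {(y-b)*x - a*x^2}
FOC: (y - b) - 2a*x = 0 => x* = (y - b)/(2a)
x* = (1.0879 + 12)/(2*2) = 3.272
f*(1.0879) = (y-b)^2/(4a) = (1.0879 + 12)^2/(4*2)
= 171.2931/8 = 21.4116


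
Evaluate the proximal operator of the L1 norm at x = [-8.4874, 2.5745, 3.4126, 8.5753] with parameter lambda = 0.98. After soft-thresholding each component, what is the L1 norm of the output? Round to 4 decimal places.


Soft-thresholding with lambda = 0.98:
prox(-8.4874) = sign(-8.4874)*max(|-8.4874| - 0.98, 0) = -7.5074
prox(2.5745) = sign(2.5745)*max(|2.5745| - 0.98, 0) = 1.5945
prox(3.4126) = sign(3.4126)*max(|3.4126| - 0.98, 0) = 2.4326
prox(8.5753) = sign(8.5753)*max(|8.5753| - 0.98, 0) = 7.5953
prox(x) = [-7.5074, 1.5945, 2.4326, 7.5953]
||prox(x)||_1 = 7.5074 + 1.5945 + 2.4326 + 7.5953 = 19.1298


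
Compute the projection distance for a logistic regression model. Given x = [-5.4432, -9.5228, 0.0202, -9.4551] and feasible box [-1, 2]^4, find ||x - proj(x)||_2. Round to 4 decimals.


Project each component onto [-1, 2].
clip(-5.4432) = -1.0, clip(-9.5228) = -1.0, clip(0.0202) = 0.0202, clip(-9.4551) = -1.0
Projection = [-1.0, -1.0, 0.0202, -1.0]
Squared diffs: [19.742, 72.6381, 0.0, 71.4887]
Distance = sqrt(163.8688) = 12.8011


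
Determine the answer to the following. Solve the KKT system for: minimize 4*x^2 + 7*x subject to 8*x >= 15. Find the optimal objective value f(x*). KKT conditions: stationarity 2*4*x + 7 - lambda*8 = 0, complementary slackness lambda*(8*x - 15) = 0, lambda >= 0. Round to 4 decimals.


Step 1: Try lambda = 0 (constraint inactive).
x_unc = -7/(2*4) = -0.875
Check: 8*-0.875 = -7.0 < 15 -- violated!
Step 2: Constraint must be active: 8*x = 15
x* = 15/8 = 1.875
lambda = (2*4*1.875 + 7)/8 = 2.75
Step 3: Compute optimal value.
f(x*) = 4*1.875^2 + 7*1.875 = 27.1875


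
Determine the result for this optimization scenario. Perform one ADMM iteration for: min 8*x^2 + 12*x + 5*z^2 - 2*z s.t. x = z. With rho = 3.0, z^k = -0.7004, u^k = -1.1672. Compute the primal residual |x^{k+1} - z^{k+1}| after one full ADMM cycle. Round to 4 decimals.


ADMM iteration with rho = 3.0, z^k = -0.7004, u^k = -1.1672
Step 1: x-update.
Minimize 8*x^2 + 12*x + (3.0/2)*(x + 0.7004 - 1.1672)^2
FOC: (2*8 + 3.0)*x = -12 + 3.0*(-0.7004 + 1.1672)
x^{k+1} = -0.5579
Step 2: z-update.
Minimize 5*z^2 - 2*z + (3.0/2)*(-0.5579 - z - 1.1672)^2
FOC: (2*5 + 3.0)*z = 2 + 3.0*(-0.5579 - 1.1672)
z^{k+1} = -0.2442
Step 3: u-update.
u^{k+1} = -1.1672 - 0.5579 + 0.2442 = -1.4808
Step 4: Primal residual = |-0.5579 + 0.2442| = 0.3136


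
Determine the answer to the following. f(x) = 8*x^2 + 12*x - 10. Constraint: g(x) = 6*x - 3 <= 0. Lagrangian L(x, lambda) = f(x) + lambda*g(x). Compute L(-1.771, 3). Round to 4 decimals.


Step 1: Evaluate f(x).
f(-1.771) = 8*(-1.771)^2 + 12*(-1.771) - 10 = -6.1605
Step 2: Evaluate g(x).
g(-1.771) = 6*-1.771 - 3 = -13.626
Step 3: Compute Lagrangian.
L = -6.1605 + 3*-13.626 = -47.0385


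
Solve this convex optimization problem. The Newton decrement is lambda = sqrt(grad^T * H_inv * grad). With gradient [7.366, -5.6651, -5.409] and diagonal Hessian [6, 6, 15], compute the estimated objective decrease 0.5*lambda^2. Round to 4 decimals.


Step 1: H is diagonal, so H^(-1) * g = [1.2277, -0.9442, -0.3606].
Step 2: g^T H^(-1) g = sum_i g_i^2 / H_ii
  = (7.366)^2/6 + (-5.6651)^2/6 + (-5.409)^2/15
  = 9.043 + 5.3489 + 1.9505 = 16.3424
Step 3: Objective decrease = 0.5 * g^T H^(-1) g = 8.1712


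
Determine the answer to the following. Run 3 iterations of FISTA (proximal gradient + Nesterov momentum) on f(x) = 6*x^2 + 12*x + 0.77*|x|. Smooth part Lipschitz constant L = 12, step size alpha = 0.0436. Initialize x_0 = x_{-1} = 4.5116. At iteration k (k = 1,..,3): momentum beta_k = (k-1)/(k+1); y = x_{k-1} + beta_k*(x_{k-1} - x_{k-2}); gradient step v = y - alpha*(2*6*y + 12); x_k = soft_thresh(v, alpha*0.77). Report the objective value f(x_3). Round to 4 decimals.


FISTA on f(x) = 6*x^2 + 12*x + 0.77*|x|
L = 12, alpha = 0.0436
Iteration 1: beta = 0.0, y = 4.5116 + 0.0*(4.5116 - 4.5116) = 4.5116
  grad(y) = 66.1392, v = y - alpha*grad = 1.6279
  prox(v) = soft_thresh(1.6279, 0.0336) = 1.5944
Iteration 2: beta = 0.3333, y = 1.5944 + 0.3333*(1.5944 - 4.5116) = 0.6219
  grad(y) = 19.4633, v = y - alpha*grad = -0.2267
  prox(v) = soft_thresh(-0.2267, 0.0336) = -0.1931
Iteration 3: beta = 0.5, y = -0.1931 + 0.5*(-0.1931 - 1.5944) = -1.0868
  grad(y) = -1.0417, v = y - alpha*grad = -1.0414
  prox(v) = soft_thresh(-1.0414, 0.0336) = -1.0078
f(x_3) = 6*(-1.0078)^2 + 12*(-1.0078) + 0.77*|-1.0078| = -5.2236


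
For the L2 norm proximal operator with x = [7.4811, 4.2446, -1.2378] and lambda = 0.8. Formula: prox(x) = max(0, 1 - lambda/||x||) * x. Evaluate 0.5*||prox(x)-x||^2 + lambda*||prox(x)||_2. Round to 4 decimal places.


Step 1: Compute ||x||.
||x|| = 8.69
Step 2: Compute scaling factor.
scale = max(0, 1 - 0.8/8.69) = 0.9079
Step 3: prox(x) = [6.7924, 3.8538, -1.1238]
||prox(x)|| = 7.89
Step 4: Proximal objective.
0.5*||prox-x||^2 = 0.32
lambda*||prox|| = 6.312
Total = 6.632


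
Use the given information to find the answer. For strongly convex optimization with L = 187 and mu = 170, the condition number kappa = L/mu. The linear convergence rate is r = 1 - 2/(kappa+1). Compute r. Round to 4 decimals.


Step 1: Compute the condition number.
kappa = L/mu = 187/170 = 1.1
Step 2: Compute the convergence rate.
r = 1 - 2/(kappa + 1) = 1 - 2*mu/(L + mu) = (L - mu)/(L + mu) = 17/357 = 0.0476


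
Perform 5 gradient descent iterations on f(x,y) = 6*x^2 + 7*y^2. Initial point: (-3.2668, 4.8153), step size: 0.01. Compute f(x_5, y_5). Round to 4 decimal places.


Gradient descent on f(x,y) = 6*x^2 + 7*y^2.
Starting point: (-3.2668, 4.8153), alpha = 0.01
Step 1: grad_x = 2*6*-3.2668 = -39.2016, grad_y = 2*7*4.8153 = 67.4142
  x_1 = -3.2668 - 0.01*-39.2016 = -2.8748
  y_1 = 4.8153 - 0.01*67.4142 = 4.1412
Step 2: grad_x = 2*6*-2.8748 = -34.4974, grad_y = 2*7*4.1412 = 57.9762
  x_2 = -2.8748 - 0.01*-34.4974 = -2.5298
  y_2 = 4.1412 - 0.01*57.9762 = 3.5614
Step 3: grad_x = 2*6*-2.5298 = -30.3577, grad_y = 2*7*3.5614 = 49.8595
  x_3 = -2.5298 - 0.01*-30.3577 = -2.2262
  y_3 = 3.5614 - 0.01*49.8595 = 3.0628
Step 4: grad_x = 2*6*-2.2262 = -26.7148, grad_y = 2*7*3.0628 = 42.8792
  x_4 = -2.2262 - 0.01*-26.7148 = -1.9591
  y_4 = 3.0628 - 0.01*42.8792 = 2.634
Step 5: grad_x = 2*6*-1.9591 = -23.509, grad_y = 2*7*2.634 = 36.8761
  x_5 = -1.9591 - 0.01*-23.509 = -1.724
  y_5 = 2.634 - 0.01*36.8761 = 2.2652
f(-1.724, 2.2652) = 6*(-1.724)^2 + 7*2.2652^2 = 53.7524


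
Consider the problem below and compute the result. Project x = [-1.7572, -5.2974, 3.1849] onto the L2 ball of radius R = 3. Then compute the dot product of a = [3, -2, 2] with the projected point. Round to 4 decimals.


Step 1: Compute ||x|| (intermediates to 6 decimals).
||x|| = sqrt((-1.7572)^2 + (-5.2974)^2 + 3.1849^2) = 6.426024
Step 2: Project.
Since ||x|| > R, scale = R/||x|| = 3/6.426024 = 0.466852, proj(x) = scale * x
proj(x) = [-0.820352, -2.473102, 1.486877]
Step 3: Dot product.
a^T * proj(x) = 3*(-0.820352) - 2*(-2.473102) + 2*1.486877 = 5.4589


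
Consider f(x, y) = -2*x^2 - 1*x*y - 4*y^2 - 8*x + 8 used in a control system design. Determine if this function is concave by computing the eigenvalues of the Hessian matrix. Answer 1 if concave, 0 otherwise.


The Hessian of f(x,y) = -2*x^2 - 1*x*y - 4*y^2 - 8*x + 8 is:
H = [[-4, -1], [-1, -8]]
Trace = -4 - 8 = -12
Determinant = -4*-8 - (-1)^2 = 31
Discriminant = (-12)^2 - 4*31 = 20.0
Eigenvalues: lambda_1 = -8.2361, lambda_2 = -3.7639
The function is concave.

1


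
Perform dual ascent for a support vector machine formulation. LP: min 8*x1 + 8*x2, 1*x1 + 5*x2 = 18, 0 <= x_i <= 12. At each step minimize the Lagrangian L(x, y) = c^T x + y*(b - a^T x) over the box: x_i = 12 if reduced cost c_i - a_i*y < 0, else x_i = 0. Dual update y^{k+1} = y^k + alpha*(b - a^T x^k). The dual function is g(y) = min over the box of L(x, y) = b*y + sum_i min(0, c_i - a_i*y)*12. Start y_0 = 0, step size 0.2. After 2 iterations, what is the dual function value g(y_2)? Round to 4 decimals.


Dual ascent for LP: min 8*x1 + 8*x2, 1*x1 + 5*x2 = 18, 0 <= x_i <= 12
Step 1: y^k = 0.0, reduced costs: (8.0, 8.0)
  x^k = (0.0, 0.0), subgradient = b - a^T x = 18.0
  y^{k+1} = 0.0 + 0.2*18.0 = 3.6
Step 2: y^k = 3.6, reduced costs: (4.4, -10.0)
  x^k = (0.0, 12.0), subgradient = b - a^T x = -42.0
  y^{k+1} = 3.6 + 0.2*-42.0 = -4.8
Dual objective at y_2 = -4.8: reduced costs (12.8, 32.0), box minimizer x = (0.0, 0.0)
g(y_2) = b*y + (c1 - a1*y)*x1 + (c2 - a2*y)*x2 = 18*(-4.8) + 12.8*0.0 + 32.0*0.0 = -86.4 + 0.0 + 0.0 = -86.4


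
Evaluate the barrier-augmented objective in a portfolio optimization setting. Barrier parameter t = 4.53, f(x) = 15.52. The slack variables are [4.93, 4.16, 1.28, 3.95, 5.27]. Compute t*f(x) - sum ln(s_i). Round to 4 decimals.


Step 1: Compute log-barrier.
ln values: [1.5953, 1.4255, 0.2469, 1.3737, 1.662]
phi = -(1.5953 + 1.4255 + 0.2469 + 1.3737 + 1.662) = -6.3035
Step 2: Compute augmented objective.
t*f(x) = 4.53*15.52 = 70.3056
Total = 70.3056 - 6.3035 = 64.0021


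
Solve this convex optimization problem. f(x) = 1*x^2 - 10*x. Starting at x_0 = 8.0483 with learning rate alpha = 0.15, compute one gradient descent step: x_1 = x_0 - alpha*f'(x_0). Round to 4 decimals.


We compute the gradient at x_0 and apply the update.
f'(x) = 2*x - 10
f'(8.0483) = 2*8.0483 - 10 = 6.0966
x_1 = 8.0483 - 0.15*6.0966 = 7.1338


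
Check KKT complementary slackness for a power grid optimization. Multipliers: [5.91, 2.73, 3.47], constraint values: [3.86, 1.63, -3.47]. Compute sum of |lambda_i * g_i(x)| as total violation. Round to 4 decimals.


KKT complementary slackness check:
lambda_1 * g_1 = 5.91 * 3.86 = 22.8126
lambda_2 * g_2 = 2.73 * 1.63 = 4.4499
lambda_3 * g_3 = 3.47 * -3.47 = -12.0409
Total violation = 22.8126 + 4.4499 + 12.0409 = 39.3034


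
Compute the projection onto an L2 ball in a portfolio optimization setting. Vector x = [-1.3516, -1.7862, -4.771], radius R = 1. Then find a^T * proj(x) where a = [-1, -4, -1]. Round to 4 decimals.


Step 1: Compute ||x|| (intermediates to 6 decimals).
||x|| = sqrt((-1.3516)^2 + (-1.7862)^2 + (-4.771)^2) = 5.270652
Step 2: Project.
Since ||x|| > R, scale = R/||x|| = 1/5.270652 = 0.18973, proj(x) = scale * x
proj(x) = [-0.256439, -0.338896, -0.905202]
Step 3: Dot product.
a^T * proj(x) = -1*(-0.256439) - 4*(-0.338896) - 1*(-0.905202) = 2.5172


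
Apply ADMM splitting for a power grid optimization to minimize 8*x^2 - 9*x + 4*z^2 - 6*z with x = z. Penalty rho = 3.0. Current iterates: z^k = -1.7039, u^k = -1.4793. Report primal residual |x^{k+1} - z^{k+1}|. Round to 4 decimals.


ADMM iteration with rho = 3.0, z^k = -1.7039, u^k = -1.4793
Step 1: x-update.
Minimize 8*x^2 - 9*x + (3.0/2)*(x + 1.7039 - 1.4793)^2
FOC: (2*8 + 3.0)*x = 9 + 3.0*(-1.7039 + 1.4793)
x^{k+1} = 0.4382
Step 2: z-update.
Minimize 4*z^2 - 6*z + (3.0/2)*(0.4382 - z - 1.4793)^2
FOC: (2*4 + 3.0)*z = 6 + 3.0*(0.4382 - 1.4793)
z^{k+1} = 0.2615
Step 3: u-update.
u^{k+1} = -1.4793 + 0.4382 - 0.2615 = -1.3026
Step 4: Primal residual = |0.4382 - 0.2615| = 0.1767


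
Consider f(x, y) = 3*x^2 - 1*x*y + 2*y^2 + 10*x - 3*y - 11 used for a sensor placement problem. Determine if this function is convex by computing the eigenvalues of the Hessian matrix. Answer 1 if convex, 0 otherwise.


The Hessian of f(x,y) = 3*x^2 - 1*x*y + 2*y^2 + 10*x - 3*y - 11 is:
H = [[6, -1], [-1, 4]]
Trace = 6 + 4 = 10
Determinant = 6*4 - (-1)^2 = 23
Discriminant = (10)^2 - 4*23 = 8.0
Eigenvalues: lambda_1 = 3.5858, lambda_2 = 6.4142
The function is convex.

1


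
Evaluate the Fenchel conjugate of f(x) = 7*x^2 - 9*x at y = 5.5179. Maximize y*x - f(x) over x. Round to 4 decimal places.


f*(y) = sup_x {y*x - a*x^2 - b*x} = sup_x {(y-b)*x - a*x^2}
FOC: (y - b) - 2a*x = 0 => x* = (y - b)/(2a)
x* = (5.5179 + 9)/(2*7) = 1.037
f*(5.5179) = (y-b)^2/(4a) = (5.5179 + 9)^2/(4*7)
= 210.7694/28 = 7.5275


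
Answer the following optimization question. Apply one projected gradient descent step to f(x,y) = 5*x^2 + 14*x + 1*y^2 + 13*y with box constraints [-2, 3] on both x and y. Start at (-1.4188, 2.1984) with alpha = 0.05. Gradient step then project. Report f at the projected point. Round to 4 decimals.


Step 1: Compute gradient at (-1.4188, 2.1984).
grad_x = 2*5*-1.4188 + 14 = -0.188
grad_y = 2*1*2.1984 + 13 = 17.3968
Step 2: Gradient step.
x_raw = -1.4188 - 0.05*-0.188 = -1.4094
y_raw = 2.1984 - 0.05*17.3968 = 1.3286
Step 3: Project onto [-2, 3].
x_proj = clip(-1.4094) = -1.4094
y_proj = clip(1.3286) = 1.3286
Step 4: Evaluate f.
f(-1.4094, 1.3286) = 9.2368


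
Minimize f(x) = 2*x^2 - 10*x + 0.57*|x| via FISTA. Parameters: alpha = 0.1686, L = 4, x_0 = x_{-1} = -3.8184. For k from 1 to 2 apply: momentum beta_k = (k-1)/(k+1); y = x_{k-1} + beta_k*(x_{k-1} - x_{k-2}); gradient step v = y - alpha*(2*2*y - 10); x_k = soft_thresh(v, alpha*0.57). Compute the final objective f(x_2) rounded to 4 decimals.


FISTA on f(x) = 2*x^2 - 10*x + 0.57*|x|
L = 4, alpha = 0.1686
Iteration 1: beta = 0.0, y = -3.8184 + 0.0*(-3.8184 + 3.8184) = -3.8184
  grad(y) = -25.2736, v = y - alpha*grad = 0.4427
  prox(v) = soft_thresh(0.4427, 0.0961) = 0.3466
Iteration 2: beta = 0.3333, y = 0.3466 + 0.3333*(0.3466 + 3.8184) = 1.735
  grad(y) = -3.0601, v = y - alpha*grad = 2.2509
  prox(v) = soft_thresh(2.2509, 0.0961) = 2.1548
f(x_2) = 2*2.1548^2 - 10*2.1548 + 0.57*|2.1548| = -11.0334


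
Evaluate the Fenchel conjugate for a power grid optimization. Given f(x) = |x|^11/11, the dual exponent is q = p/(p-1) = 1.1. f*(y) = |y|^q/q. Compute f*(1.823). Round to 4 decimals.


The conjugate exponent q satisfies 1/p + 1/q = 1.
p = 11, so q = 11/(11 - 1) = 1.1
|y|^q = 1.823^1.1 = 1.9358
f*(1.823) = 1.9358 / 1.1 = 1.7598


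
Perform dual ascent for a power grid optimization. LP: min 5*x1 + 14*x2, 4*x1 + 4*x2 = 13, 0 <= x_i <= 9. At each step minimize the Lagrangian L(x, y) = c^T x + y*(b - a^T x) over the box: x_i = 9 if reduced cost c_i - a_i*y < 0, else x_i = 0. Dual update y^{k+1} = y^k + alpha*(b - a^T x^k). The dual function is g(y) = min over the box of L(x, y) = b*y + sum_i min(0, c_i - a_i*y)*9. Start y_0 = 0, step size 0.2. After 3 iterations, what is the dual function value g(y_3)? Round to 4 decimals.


Dual ascent for LP: min 5*x1 + 14*x2, 4*x1 + 4*x2 = 13, 0 <= x_i <= 9
Step 1: y^k = 0.0, reduced costs: (5.0, 14.0)
  x^k = (0.0, 0.0), subgradient = b - a^T x = 13.0
  y^{k+1} = 0.0 + 0.2*13.0 = 2.6
Step 2: y^k = 2.6, reduced costs: (-5.4, 3.6)
  x^k = (9.0, 0.0), subgradient = b - a^T x = -23.0
  y^{k+1} = 2.6 + 0.2*-23.0 = -2.0
Step 3: y^k = -2.0, reduced costs: (13.0, 22.0)
  x^k = (0.0, 0.0), subgradient = b - a^T x = 13.0
  y^{k+1} = -2.0 + 0.2*13.0 = 0.6
Dual objective at y_3 = 0.6: reduced costs (2.6, 11.6), box minimizer x = (0.0, 0.0)
g(y_3) = b*y + (c1 - a1*y)*x1 + (c2 - a2*y)*x2 = 13*0.6 + 2.6*0.0 + 11.6*0.0 = 7.8 + 0.0 + 0.0 = 7.8


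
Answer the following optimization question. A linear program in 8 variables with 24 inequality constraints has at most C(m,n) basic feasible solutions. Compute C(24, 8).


Each vertex corresponds to some choice of n active constraints out of m, so the number of vertices is at most C(m, n) = m! / (n!(m-n)!).
m = 24, n = 8
Numerator: 24 * 23 * 22 * 21 * 20 * 19 * 18 * 17
Denominator: 8! = 40320
C(24, 8) = 735471


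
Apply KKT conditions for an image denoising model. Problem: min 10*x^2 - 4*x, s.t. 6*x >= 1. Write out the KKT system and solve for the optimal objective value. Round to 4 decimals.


Step 1: Try lambda = 0 (constraint inactive).
Stationarity: 2*10*x - 4 = 0
x* = 4/(2*10) = 0.2
Check constraint: 6*0.2 = 1.2 >= 1 -- satisfied.
Step 2: Compute optimal value.
f(x*) = 10*0.2^2 - 4*0.2 = -0.4


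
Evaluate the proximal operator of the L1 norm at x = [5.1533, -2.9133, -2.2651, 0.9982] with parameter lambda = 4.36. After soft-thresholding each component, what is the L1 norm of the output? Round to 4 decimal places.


Soft-thresholding with lambda = 4.36:
prox(5.1533) = sign(5.1533)*max(|5.1533| - 4.36, 0) = 0.7933
prox(-2.9133) = sign(-2.9133)*max(|-2.9133| - 4.36, 0) = 0.0
prox(-2.2651) = sign(-2.2651)*max(|-2.2651| - 4.36, 0) = 0.0
prox(0.9982) = sign(0.9982)*max(|0.9982| - 4.36, 0) = 0.0
prox(x) = [0.7933, 0.0, 0.0, 0.0]
||prox(x)||_1 = 0.7933 + 0.0 + 0.0 + 0.0 = 0.7933


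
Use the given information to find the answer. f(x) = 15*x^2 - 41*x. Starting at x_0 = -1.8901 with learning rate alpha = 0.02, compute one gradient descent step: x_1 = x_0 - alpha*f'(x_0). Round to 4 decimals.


We compute the gradient at x_0 and apply the update.
f'(x) = 30*x - 41
f'(-1.8901) = 30*-1.8901 - 41 = -97.703
x_1 = -1.8901 - 0.02*-97.703 = 0.064


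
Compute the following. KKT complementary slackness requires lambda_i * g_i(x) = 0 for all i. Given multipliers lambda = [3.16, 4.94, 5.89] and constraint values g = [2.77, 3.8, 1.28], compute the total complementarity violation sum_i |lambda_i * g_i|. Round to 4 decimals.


KKT complementary slackness check:
lambda_1 * g_1 = 3.16 * 2.77 = 8.7532
lambda_2 * g_2 = 4.94 * 3.8 = 18.772
lambda_3 * g_3 = 5.89 * 1.28 = 7.5392
Total violation = 8.7532 + 18.772 + 7.5392 = 35.0644


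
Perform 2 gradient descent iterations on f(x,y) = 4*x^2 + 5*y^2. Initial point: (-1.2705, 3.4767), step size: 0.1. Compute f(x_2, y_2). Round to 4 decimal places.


Gradient descent on f(x,y) = 4*x^2 + 5*y^2.
Starting point: (-1.2705, 3.4767), alpha = 0.1
Step 1: grad_x = 2*4*-1.2705 = -10.164, grad_y = 2*5*3.4767 = 34.767
  x_1 = -1.2705 - 0.1*-10.164 = -0.2541
  y_1 = 3.4767 - 0.1*34.767 = -0.0
Step 2: grad_x = 2*4*-0.2541 = -2.0328, grad_y = 2*5*-0.0 = -0.0
  x_2 = -0.2541 - 0.1*-2.0328 = -0.0508
  y_2 = -0.0 - 0.1*-0.0 = 0.0
f(-0.0508, 0.0) = 4*(-0.0508)^2 + 5*0.0^2 = 0.0103


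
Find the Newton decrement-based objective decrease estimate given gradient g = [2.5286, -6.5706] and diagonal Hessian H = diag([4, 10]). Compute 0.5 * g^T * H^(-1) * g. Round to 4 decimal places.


Step 1: H is diagonal, so H^(-1) * g = [0.6322, -0.6571].
Step 2: g^T H^(-1) g = sum_i g_i^2 / H_ii
  = (2.5286)^2/4 + (-6.5706)^2/10
  = 1.5985 + 4.3173 = 5.9157
Step 3: Objective decrease = 0.5 * g^T H^(-1) g = 2.9579


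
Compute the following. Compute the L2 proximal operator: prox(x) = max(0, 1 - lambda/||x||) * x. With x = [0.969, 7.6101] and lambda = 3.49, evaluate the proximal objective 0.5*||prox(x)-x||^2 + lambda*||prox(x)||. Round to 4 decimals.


Step 1: Compute ||x||.
||x|| = 7.6715
Step 2: Compute scaling factor.
scale = max(0, 1 - 3.49/7.6715) = 0.5451
Step 3: prox(x) = [0.5282, 4.1481]
||prox(x)|| = 4.1815
Step 4: Proximal objective.
0.5*||prox-x||^2 = 6.0901
lambda*||prox|| = 14.5934
Total = 20.6836


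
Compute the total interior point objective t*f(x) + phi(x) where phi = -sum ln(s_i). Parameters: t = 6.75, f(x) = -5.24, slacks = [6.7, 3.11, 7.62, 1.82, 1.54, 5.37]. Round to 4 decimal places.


Step 1: Compute log-barrier.
ln values: [1.9021, 1.1346, 2.0308, 0.5988, 0.4318, 1.6808]
phi = -(1.9021 + 1.1346 + 2.0308 + 0.5988 + 0.4318 + 1.6808) = -7.779
Step 2: Compute augmented objective.
t*f(x) = 6.75*-5.24 = -35.37
Total = -35.37 - 7.779 = -43.149


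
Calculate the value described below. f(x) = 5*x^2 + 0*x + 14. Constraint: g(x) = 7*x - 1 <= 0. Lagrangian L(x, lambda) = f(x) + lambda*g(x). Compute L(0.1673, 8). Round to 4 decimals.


Step 1: Evaluate f(x).
f(0.1673) = 5*0.1673^2 + 0*0.1673 + 14 = 14.1399
Step 2: Evaluate g(x).
g(0.1673) = 7*0.1673 - 1 = 0.1711
Step 3: Compute Lagrangian.
L = 14.1399 + 8*0.1711 = 15.5087


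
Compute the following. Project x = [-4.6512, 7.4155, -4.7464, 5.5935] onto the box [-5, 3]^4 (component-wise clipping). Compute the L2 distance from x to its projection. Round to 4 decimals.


Project each component onto [-5, 3].
clip(-4.6512) = -4.6512, clip(7.4155) = 3.0, clip(-4.7464) = -4.7464, clip(5.5935) = 3.0
Projection = [-4.6512, 3.0, -4.7464, 3.0]
Squared diffs: [0.0, 19.4966, 0.0, 6.7262]
Distance = sqrt(26.2228) = 5.1208


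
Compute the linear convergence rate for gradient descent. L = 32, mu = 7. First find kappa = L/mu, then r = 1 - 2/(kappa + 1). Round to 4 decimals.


Step 1: Compute the condition number.
kappa = L/mu = 32/7 = 4.5714
Step 2: Compute the convergence rate.
r = 1 - 2/(kappa + 1) = 1 - 2*mu/(L + mu) = (L - mu)/(L + mu) = 25/39 = 0.641


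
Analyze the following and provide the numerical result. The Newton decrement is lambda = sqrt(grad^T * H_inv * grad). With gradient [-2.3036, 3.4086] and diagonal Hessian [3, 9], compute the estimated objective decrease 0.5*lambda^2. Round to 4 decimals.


Step 1: H is diagonal, so H^(-1) * g = [-0.7679, 0.3787].
Step 2: g^T H^(-1) g = sum_i g_i^2 / H_ii
  = (-2.3036)^2/3 + (3.4086)^2/9
  = 1.7689 + 1.291 = 3.0598
Step 3: Objective decrease = 0.5 * g^T H^(-1) g = 1.5299


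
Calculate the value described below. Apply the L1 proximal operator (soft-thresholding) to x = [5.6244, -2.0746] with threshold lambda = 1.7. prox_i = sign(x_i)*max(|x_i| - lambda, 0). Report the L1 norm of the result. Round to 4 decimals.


Soft-thresholding with lambda = 1.7:
prox(5.6244) = sign(5.6244)*max(|5.6244| - 1.7, 0) = 3.9244
prox(-2.0746) = sign(-2.0746)*max(|-2.0746| - 1.7, 0) = -0.3746
prox(x) = [3.9244, -0.3746]
||prox(x)||_1 = 3.9244 + 0.3746 = 4.299


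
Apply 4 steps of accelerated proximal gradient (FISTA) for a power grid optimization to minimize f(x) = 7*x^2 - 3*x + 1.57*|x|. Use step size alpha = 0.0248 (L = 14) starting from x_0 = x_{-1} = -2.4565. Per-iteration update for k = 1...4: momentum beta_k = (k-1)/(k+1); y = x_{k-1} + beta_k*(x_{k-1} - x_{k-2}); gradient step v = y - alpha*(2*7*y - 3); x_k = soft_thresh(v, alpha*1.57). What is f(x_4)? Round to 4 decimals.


FISTA on f(x) = 7*x^2 - 3*x + 1.57*|x|
L = 14, alpha = 0.0248
Iteration 1: beta = 0.0, y = -2.4565 + 0.0*(-2.4565 + 2.4565) = -2.4565
  grad(y) = -37.391, v = y - alpha*grad = -1.5292
  prox(v) = soft_thresh(-1.5292, 0.0389) = -1.4903
Iteration 2: beta = 0.3333, y = -1.4903 + 0.3333*(-1.4903 + 2.4565) = -1.1682
  grad(y) = -19.3547, v = y - alpha*grad = -0.6882
  prox(v) = soft_thresh(-0.6882, 0.0389) = -0.6493
Iteration 3: beta = 0.5, y = -0.6493 + 0.5*(-0.6493 + 1.4903) = -0.2288
  grad(y) = -6.2026, v = y - alpha*grad = -0.0749
  prox(v) = soft_thresh(-0.0749, 0.0389) = -0.036
Iteration 4: beta = 0.6, y = -0.036 + 0.6*(-0.036 + 0.6493) = 0.332
  grad(y) = 1.6475, v = y - alpha*grad = 0.2911
  prox(v) = soft_thresh(0.2911, 0.0389) = 0.2522
f(x_4) = 7*0.2522^2 - 3*0.2522 + 1.57*|0.2522| = 0.0845


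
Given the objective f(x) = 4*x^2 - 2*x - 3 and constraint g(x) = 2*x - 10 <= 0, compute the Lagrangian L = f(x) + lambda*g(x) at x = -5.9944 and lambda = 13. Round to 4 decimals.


Step 1: Evaluate f(x).
f(-5.9944) = 4*(-5.9944)^2 - 2*(-5.9944) - 3 = 152.7201
Step 2: Evaluate g(x).
g(-5.9944) = 2*-5.9944 - 10 = -21.9888
Step 3: Compute Lagrangian.
L = 152.7201 + 13*-21.9888 = -133.1343


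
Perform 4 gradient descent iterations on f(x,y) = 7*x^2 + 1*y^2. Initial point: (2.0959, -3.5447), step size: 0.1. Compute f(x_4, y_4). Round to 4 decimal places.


Gradient descent on f(x,y) = 7*x^2 + 1*y^2.
Starting point: (2.0959, -3.5447), alpha = 0.1
Step 1: grad_x = 2*7*2.0959 = 29.3426, grad_y = 2*1*-3.5447 = -7.0894
  x_1 = 2.0959 - 0.1*29.3426 = -0.8384
  y_1 = -3.5447 - 0.1*-7.0894 = -2.8358
Step 2: grad_x = 2*7*-0.8384 = -11.737, grad_y = 2*1*-2.8358 = -5.6715
  x_2 = -0.8384 - 0.1*-11.737 = 0.3353
  y_2 = -2.8358 - 0.1*-5.6715 = -2.2686
Step 3: grad_x = 2*7*0.3353 = 4.6948, grad_y = 2*1*-2.2686 = -4.5372
  x_3 = 0.3353 - 0.1*4.6948 = -0.1341
  y_3 = -2.2686 - 0.1*-4.5372 = -1.8149
Step 4: grad_x = 2*7*-0.1341 = -1.8779, grad_y = 2*1*-1.8149 = -3.6298
  x_4 = -0.1341 - 0.1*-1.8779 = 0.0537
  y_4 = -1.8149 - 0.1*-3.6298 = -1.4519
f(0.0537, -1.4519) = 7*0.0537^2 + 1*(-1.4519)^2 = 2.1282


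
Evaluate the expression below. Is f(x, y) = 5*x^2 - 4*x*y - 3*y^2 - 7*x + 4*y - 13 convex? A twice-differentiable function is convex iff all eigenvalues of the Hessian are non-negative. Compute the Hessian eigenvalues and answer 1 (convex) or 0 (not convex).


The Hessian of f(x,y) = 5*x^2 - 4*x*y - 3*y^2 - 7*x + 4*y - 13 is:
H = [[10, -4], [-4, -6]]
Trace = 10 - 6 = 4
Determinant = 10*-6 - (-4)^2 = -76
Discriminant = (4)^2 - 4*-76 = 320.0
Eigenvalues: lambda_1 = -6.9443, lambda_2 = 10.9443
The function is not convex.

0


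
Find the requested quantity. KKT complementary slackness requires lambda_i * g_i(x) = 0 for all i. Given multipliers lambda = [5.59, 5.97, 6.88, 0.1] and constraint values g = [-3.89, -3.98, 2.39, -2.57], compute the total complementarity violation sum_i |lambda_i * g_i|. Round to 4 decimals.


KKT complementary slackness check:
lambda_1 * g_1 = 5.59 * -3.89 = -21.7451
lambda_2 * g_2 = 5.97 * -3.98 = -23.7606
lambda_3 * g_3 = 6.88 * 2.39 = 16.4432
lambda_4 * g_4 = 0.1 * -2.57 = -0.257
Total violation = 21.7451 + 23.7606 + 16.4432 + 0.257 = 62.2059


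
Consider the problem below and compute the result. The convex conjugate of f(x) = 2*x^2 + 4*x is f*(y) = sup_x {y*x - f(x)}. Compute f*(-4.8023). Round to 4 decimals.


f*(y) = sup_x {y*x - a*x^2 - b*x} = sup_x {(y-b)*x - a*x^2}
FOC: (y - b) - 2a*x = 0 => x* = (y - b)/(2a)
x* = (-4.8023 - 4)/(2*2) = -2.2006
f*(-4.8023) = (y-b)^2/(4a) = (-4.8023 - 4)^2/(4*2)
= 77.4805/8 = 9.6851


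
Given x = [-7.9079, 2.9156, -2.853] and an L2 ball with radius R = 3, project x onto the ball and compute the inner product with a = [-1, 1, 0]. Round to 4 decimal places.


Step 1: Compute ||x|| (intermediates to 6 decimals).
||x|| = sqrt((-7.9079)^2 + 2.9156^2 + (-2.853)^2) = 8.898046
Step 2: Project.
Since ||x|| > R, scale = R/||x|| = 3/8.898046 = 0.337153, proj(x) = scale * x
proj(x) = [-2.666172, 0.983003, -0.961898]
Step 3: Dot product.
a^T * proj(x) = -1*(-2.666172) + 1*0.983003 + 0*(-0.961898) = 3.6492


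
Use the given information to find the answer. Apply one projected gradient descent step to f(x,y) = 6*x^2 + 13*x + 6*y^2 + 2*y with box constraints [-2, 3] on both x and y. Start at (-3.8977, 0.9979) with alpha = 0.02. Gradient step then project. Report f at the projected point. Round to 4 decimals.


Step 1: Compute gradient at (-3.8977, 0.9979).
grad_x = 2*6*-3.8977 + 13 = -33.7724
grad_y = 2*6*0.9979 + 2 = 13.9748
Step 2: Gradient step.
x_raw = -3.8977 - 0.02*-33.7724 = -3.2223
y_raw = 0.9979 - 0.02*13.9748 = 0.7184
Step 3: Project onto [-2, 3].
x_proj = clip(-3.2223) = -2.0
y_proj = clip(0.7184) = 0.7184
Step 4: Evaluate f.
f(-2.0, 0.7184) = 2.5334


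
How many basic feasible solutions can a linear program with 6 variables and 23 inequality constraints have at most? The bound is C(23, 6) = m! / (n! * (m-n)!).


Each vertex corresponds to some choice of n active constraints out of m, so the number of vertices is at most C(m, n) = m! / (n!(m-n)!).
m = 23, n = 6
Numerator: 23 * 22 * 21 * 20 * 19 * 18
Denominator: 6! = 720
C(23, 6) = 100947


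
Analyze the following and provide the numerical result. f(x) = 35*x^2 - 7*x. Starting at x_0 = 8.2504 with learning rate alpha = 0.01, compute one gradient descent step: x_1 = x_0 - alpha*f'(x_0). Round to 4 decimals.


We compute the gradient at x_0 and apply the update.
f'(x) = 70*x - 7
f'(8.2504) = 70*8.2504 - 7 = 570.528
x_1 = 8.2504 - 0.01*570.528 = 2.5451


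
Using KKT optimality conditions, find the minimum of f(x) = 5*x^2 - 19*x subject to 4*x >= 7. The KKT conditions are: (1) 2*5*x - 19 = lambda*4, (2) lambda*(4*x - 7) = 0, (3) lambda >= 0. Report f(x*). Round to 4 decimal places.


Step 1: Try lambda = 0 (constraint inactive).
Stationarity: 2*5*x - 19 = 0
x* = 19/(2*5) = 1.9
Check constraint: 4*1.9 = 7.6 >= 7 -- satisfied.
Step 2: Compute optimal value.
f(x*) = 5*1.9^2 - 19*1.9 = -18.05


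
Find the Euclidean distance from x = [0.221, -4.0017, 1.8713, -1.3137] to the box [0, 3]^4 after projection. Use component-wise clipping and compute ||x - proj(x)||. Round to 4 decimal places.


Project each component onto [0, 3].
clip(0.221) = 0.221, clip(-4.0017) = 0.0, clip(1.8713) = 1.8713, clip(-1.3137) = 0.0
Projection = [0.221, 0.0, 1.8713, 0.0]
Squared diffs: [0.0, 16.0136, 0.0, 1.7258]
Distance = sqrt(17.7394) = 4.2118


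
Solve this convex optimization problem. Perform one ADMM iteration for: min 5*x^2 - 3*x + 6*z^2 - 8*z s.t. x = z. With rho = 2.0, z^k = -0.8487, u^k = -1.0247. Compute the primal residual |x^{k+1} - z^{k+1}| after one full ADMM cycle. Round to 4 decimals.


ADMM iteration with rho = 2.0, z^k = -0.8487, u^k = -1.0247
Step 1: x-update.
Minimize 5*x^2 - 3*x + (2.0/2)*(x + 0.8487 - 1.0247)^2
FOC: (2*5 + 2.0)*x = 3 + 2.0*(-0.8487 + 1.0247)
x^{k+1} = 0.2793
Step 2: z-update.
Minimize 6*z^2 - 8*z + (2.0/2)*(0.2793 - z - 1.0247)^2
FOC: (2*6 + 2.0)*z = 8 + 2.0*(0.2793 - 1.0247)
z^{k+1} = 0.4649
Step 3: u-update.
u^{k+1} = -1.0247 + 0.2793 - 0.4649 = -1.2103
Step 4: Primal residual = |0.2793 - 0.4649| = 0.1856


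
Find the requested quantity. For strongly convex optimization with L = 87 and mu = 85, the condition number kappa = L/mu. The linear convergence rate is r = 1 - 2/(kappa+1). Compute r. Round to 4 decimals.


Step 1: Compute the condition number.
kappa = L/mu = 87/85 = 1.0235
Step 2: Compute the convergence rate.
r = 1 - 2/(kappa + 1) = 1 - 2*mu/(L + mu) = (L - mu)/(L + mu) = 2/172 = 0.0116


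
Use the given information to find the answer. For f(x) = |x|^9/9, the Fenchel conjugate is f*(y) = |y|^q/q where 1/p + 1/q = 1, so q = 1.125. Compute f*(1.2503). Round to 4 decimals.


The conjugate exponent q satisfies 1/p + 1/q = 1.
p = 9, so q = 9/(9 - 1) = 1.125
|y|^q = 1.2503^1.125 = 1.2857
f*(1.2503) = 1.2857 / 1.125 = 1.1428


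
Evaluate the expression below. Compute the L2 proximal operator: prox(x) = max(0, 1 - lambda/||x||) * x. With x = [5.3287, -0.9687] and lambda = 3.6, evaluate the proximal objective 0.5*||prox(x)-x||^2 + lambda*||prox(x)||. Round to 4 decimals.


Step 1: Compute ||x||.
||x|| = 5.416
Step 2: Compute scaling factor.
scale = max(0, 1 - 3.6/5.416) = 0.3353
Step 3: prox(x) = [1.7868, -0.3248]
||prox(x)|| = 1.816
Step 4: Proximal objective.
0.5*||prox-x||^2 = 6.48
lambda*||prox|| = 6.5376
Total = 13.0177


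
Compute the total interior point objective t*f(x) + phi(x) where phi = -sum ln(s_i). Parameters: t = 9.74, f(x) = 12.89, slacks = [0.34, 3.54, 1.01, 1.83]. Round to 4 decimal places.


Step 1: Compute log-barrier.
ln values: [-1.0788, 1.2641, 0.01, 0.6043]
phi = -(-1.0788 + 1.2641 + 0.01 + 0.6043) = -0.7996
Step 2: Compute augmented objective.
t*f(x) = 9.74*12.89 = 125.5486
Total = 125.5486 - 0.7996 = 124.749


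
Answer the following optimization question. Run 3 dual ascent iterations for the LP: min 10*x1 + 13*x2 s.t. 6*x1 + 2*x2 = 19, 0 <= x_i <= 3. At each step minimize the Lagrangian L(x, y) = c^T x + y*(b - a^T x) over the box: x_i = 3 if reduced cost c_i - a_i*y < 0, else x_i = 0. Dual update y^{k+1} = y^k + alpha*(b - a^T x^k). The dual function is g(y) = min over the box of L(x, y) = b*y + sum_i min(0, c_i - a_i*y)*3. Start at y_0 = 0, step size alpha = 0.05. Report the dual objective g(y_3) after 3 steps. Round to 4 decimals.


Dual ascent for LP: min 10*x1 + 13*x2, 6*x1 + 2*x2 = 19, 0 <= x_i <= 3
Step 1: y^k = 0.0, reduced costs: (10.0, 13.0)
  x^k = (0.0, 0.0), subgradient = b - a^T x = 19.0
  y^{k+1} = 0.0 + 0.05*19.0 = 0.95
Step 2: y^k = 0.95, reduced costs: (4.3, 11.1)
  x^k = (0.0, 0.0), subgradient = b - a^T x = 19.0
  y^{k+1} = 0.95 + 0.05*19.0 = 1.9
Step 3: y^k = 1.9, reduced costs: (-1.4, 9.2)
  x^k = (3.0, 0.0), subgradient = b - a^T x = 1.0
  y^{k+1} = 1.9 + 0.05*1.0 = 1.95
Dual objective at y_3 = 1.95: reduced costs (-1.7, 9.1), box minimizer x = (3.0, 0.0)
g(y_3) = b*y + (c1 - a1*y)*x1 + (c2 - a2*y)*x2 = 19*1.95 + (-1.7)*3.0 + 9.1*0.0 = 37.05 - 5.1 + 0.0 = 31.95
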